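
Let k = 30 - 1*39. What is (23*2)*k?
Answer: -414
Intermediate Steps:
k = -9 (k = 30 - 39 = -9)
(23*2)*k = (23*2)*(-9) = 46*(-9) = -414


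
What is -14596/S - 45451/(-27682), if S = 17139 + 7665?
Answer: 180830033/171656082 ≈ 1.0534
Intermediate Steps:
S = 24804
-14596/S - 45451/(-27682) = -14596/24804 - 45451/(-27682) = -14596*1/24804 - 45451*(-1/27682) = -3649/6201 + 45451/27682 = 180830033/171656082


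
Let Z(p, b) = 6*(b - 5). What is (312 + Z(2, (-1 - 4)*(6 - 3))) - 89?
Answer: 103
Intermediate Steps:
Z(p, b) = -30 + 6*b (Z(p, b) = 6*(-5 + b) = -30 + 6*b)
(312 + Z(2, (-1 - 4)*(6 - 3))) - 89 = (312 + (-30 + 6*((-1 - 4)*(6 - 3)))) - 89 = (312 + (-30 + 6*(-5*3))) - 89 = (312 + (-30 + 6*(-15))) - 89 = (312 + (-30 - 90)) - 89 = (312 - 120) - 89 = 192 - 89 = 103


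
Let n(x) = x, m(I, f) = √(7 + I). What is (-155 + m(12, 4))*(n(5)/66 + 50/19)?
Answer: -526225/1254 + 3395*√19/1254 ≈ -407.84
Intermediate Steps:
(-155 + m(12, 4))*(n(5)/66 + 50/19) = (-155 + √(7 + 12))*(5/66 + 50/19) = (-155 + √19)*(5*(1/66) + 50*(1/19)) = (-155 + √19)*(5/66 + 50/19) = (-155 + √19)*(3395/1254) = -526225/1254 + 3395*√19/1254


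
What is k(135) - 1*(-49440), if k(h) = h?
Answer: 49575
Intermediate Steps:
k(135) - 1*(-49440) = 135 - 1*(-49440) = 135 + 49440 = 49575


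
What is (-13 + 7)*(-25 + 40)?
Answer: -90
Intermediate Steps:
(-13 + 7)*(-25 + 40) = -6*15 = -90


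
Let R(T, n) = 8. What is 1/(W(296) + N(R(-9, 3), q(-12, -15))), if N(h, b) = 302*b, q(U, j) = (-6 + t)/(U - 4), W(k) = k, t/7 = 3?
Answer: 8/103 ≈ 0.077670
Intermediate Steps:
t = 21 (t = 7*3 = 21)
q(U, j) = 15/(-4 + U) (q(U, j) = (-6 + 21)/(U - 4) = 15/(-4 + U))
1/(W(296) + N(R(-9, 3), q(-12, -15))) = 1/(296 + 302*(15/(-4 - 12))) = 1/(296 + 302*(15/(-16))) = 1/(296 + 302*(15*(-1/16))) = 1/(296 + 302*(-15/16)) = 1/(296 - 2265/8) = 1/(103/8) = 8/103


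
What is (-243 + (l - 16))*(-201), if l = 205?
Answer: 10854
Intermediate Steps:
(-243 + (l - 16))*(-201) = (-243 + (205 - 16))*(-201) = (-243 + 189)*(-201) = -54*(-201) = 10854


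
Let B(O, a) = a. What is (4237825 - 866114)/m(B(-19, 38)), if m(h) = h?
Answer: 3371711/38 ≈ 88729.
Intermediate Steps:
(4237825 - 866114)/m(B(-19, 38)) = (4237825 - 866114)/38 = 3371711*(1/38) = 3371711/38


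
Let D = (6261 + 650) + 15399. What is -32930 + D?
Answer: -10620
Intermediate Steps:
D = 22310 (D = 6911 + 15399 = 22310)
-32930 + D = -32930 + 22310 = -10620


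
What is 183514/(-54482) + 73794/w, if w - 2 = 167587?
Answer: -4455747173/1521763983 ≈ -2.9280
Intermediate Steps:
w = 167589 (w = 2 + 167587 = 167589)
183514/(-54482) + 73794/w = 183514/(-54482) + 73794/167589 = 183514*(-1/54482) + 73794*(1/167589) = -91757/27241 + 24598/55863 = -4455747173/1521763983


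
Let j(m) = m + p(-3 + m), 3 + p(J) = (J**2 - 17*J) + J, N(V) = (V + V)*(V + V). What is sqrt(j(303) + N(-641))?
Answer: 16*sqrt(6754) ≈ 1314.9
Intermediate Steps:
N(V) = 4*V**2 (N(V) = (2*V)*(2*V) = 4*V**2)
p(J) = -3 + J**2 - 16*J (p(J) = -3 + ((J**2 - 17*J) + J) = -3 + (J**2 - 16*J) = -3 + J**2 - 16*J)
j(m) = 45 + (-3 + m)**2 - 15*m (j(m) = m + (-3 + (-3 + m)**2 - 16*(-3 + m)) = m + (-3 + (-3 + m)**2 + (48 - 16*m)) = m + (45 + (-3 + m)**2 - 16*m) = 45 + (-3 + m)**2 - 15*m)
sqrt(j(303) + N(-641)) = sqrt((54 + 303**2 - 21*303) + 4*(-641)**2) = sqrt((54 + 91809 - 6363) + 4*410881) = sqrt(85500 + 1643524) = sqrt(1729024) = 16*sqrt(6754)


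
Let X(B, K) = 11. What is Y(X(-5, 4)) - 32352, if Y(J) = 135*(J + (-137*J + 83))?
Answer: -223107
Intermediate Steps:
Y(J) = 11205 - 18360*J (Y(J) = 135*(J + (83 - 137*J)) = 135*(83 - 136*J) = 11205 - 18360*J)
Y(X(-5, 4)) - 32352 = (11205 - 18360*11) - 32352 = (11205 - 201960) - 32352 = -190755 - 32352 = -223107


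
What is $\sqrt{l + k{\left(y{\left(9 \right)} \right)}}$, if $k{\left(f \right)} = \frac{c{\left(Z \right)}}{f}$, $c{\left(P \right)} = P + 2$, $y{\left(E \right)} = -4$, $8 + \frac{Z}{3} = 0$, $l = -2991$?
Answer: $\frac{i \sqrt{11942}}{2} \approx 54.64 i$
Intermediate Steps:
$Z = -24$ ($Z = -24 + 3 \cdot 0 = -24 + 0 = -24$)
$c{\left(P \right)} = 2 + P$
$k{\left(f \right)} = - \frac{22}{f}$ ($k{\left(f \right)} = \frac{2 - 24}{f} = - \frac{22}{f}$)
$\sqrt{l + k{\left(y{\left(9 \right)} \right)}} = \sqrt{-2991 - \frac{22}{-4}} = \sqrt{-2991 - - \frac{11}{2}} = \sqrt{-2991 + \frac{11}{2}} = \sqrt{- \frac{5971}{2}} = \frac{i \sqrt{11942}}{2}$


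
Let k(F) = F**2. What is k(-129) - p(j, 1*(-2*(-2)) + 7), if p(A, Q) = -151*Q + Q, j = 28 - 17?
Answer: 18291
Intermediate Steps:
j = 11
p(A, Q) = -150*Q
k(-129) - p(j, 1*(-2*(-2)) + 7) = (-129)**2 - (-150)*(1*(-2*(-2)) + 7) = 16641 - (-150)*(1*4 + 7) = 16641 - (-150)*(4 + 7) = 16641 - (-150)*11 = 16641 - 1*(-1650) = 16641 + 1650 = 18291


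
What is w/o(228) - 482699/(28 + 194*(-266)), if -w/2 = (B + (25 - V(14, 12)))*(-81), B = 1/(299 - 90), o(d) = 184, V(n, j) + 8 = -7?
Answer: 1578954221/35417976 ≈ 44.581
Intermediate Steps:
V(n, j) = -15 (V(n, j) = -8 - 7 = -15)
B = 1/209 ≈ 0.0047847
w = 1354482/209 (w = -2*(1/209 + (25 - 1*(-15)))*(-81) = -2*(1/209 + (25 + 15))*(-81) = -2*(1/209 + 40)*(-81) = -16722*(-81)/209 = -2*(-677241/209) = 1354482/209 ≈ 6480.8)
w/o(228) - 482699/(28 + 194*(-266)) = (1354482/209)/184 - 482699/(28 + 194*(-266)) = (1354482/209)*(1/184) - 482699/(28 - 51604) = 677241/19228 - 482699/(-51576) = 677241/19228 - 482699*(-1/51576) = 677241/19228 + 68957/7368 = 1578954221/35417976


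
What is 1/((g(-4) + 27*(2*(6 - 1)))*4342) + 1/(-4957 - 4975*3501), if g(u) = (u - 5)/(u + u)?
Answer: 88349/107651226708 ≈ 8.2070e-7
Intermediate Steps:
g(u) = (-5 + u)/(2*u) (g(u) = (-5 + u)/((2*u)) = (-5 + u)*(1/(2*u)) = (-5 + u)/(2*u))
1/((g(-4) + 27*(2*(6 - 1)))*4342) + 1/(-4957 - 4975*3501) = 1/(((½)*(-5 - 4)/(-4) + 27*(2*(6 - 1)))*4342) + 1/(-4957 - 4975*3501) = (1/4342)/((½)*(-¼)*(-9) + 27*(2*5)) + (1/3501)/(-9932) = (1/4342)/(9/8 + 27*10) - 1/9932*1/3501 = (1/4342)/(9/8 + 270) - 1/34771932 = (1/4342)/(2169/8) - 1/34771932 = (8/2169)*(1/4342) - 1/34771932 = 4/4708899 - 1/34771932 = 88349/107651226708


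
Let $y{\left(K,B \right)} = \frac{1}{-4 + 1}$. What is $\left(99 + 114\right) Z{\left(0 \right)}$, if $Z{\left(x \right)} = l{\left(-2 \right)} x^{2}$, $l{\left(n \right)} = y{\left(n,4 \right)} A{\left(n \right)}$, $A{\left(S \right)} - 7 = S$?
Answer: $0$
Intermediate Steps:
$y{\left(K,B \right)} = - \frac{1}{3}$ ($y{\left(K,B \right)} = \frac{1}{-3} = - \frac{1}{3}$)
$A{\left(S \right)} = 7 + S$
$l{\left(n \right)} = - \frac{7}{3} - \frac{n}{3}$ ($l{\left(n \right)} = - \frac{7 + n}{3} = - \frac{7}{3} - \frac{n}{3}$)
$Z{\left(x \right)} = - \frac{5 x^{2}}{3}$ ($Z{\left(x \right)} = \left(- \frac{7}{3} - - \frac{2}{3}\right) x^{2} = \left(- \frac{7}{3} + \frac{2}{3}\right) x^{2} = - \frac{5 x^{2}}{3}$)
$\left(99 + 114\right) Z{\left(0 \right)} = \left(99 + 114\right) \left(- \frac{5 \cdot 0^{2}}{3}\right) = 213 \left(\left(- \frac{5}{3}\right) 0\right) = 213 \cdot 0 = 0$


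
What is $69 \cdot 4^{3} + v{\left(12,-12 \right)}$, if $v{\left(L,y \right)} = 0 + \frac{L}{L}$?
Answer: $4417$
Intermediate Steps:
$v{\left(L,y \right)} = 1$ ($v{\left(L,y \right)} = 0 + 1 = 1$)
$69 \cdot 4^{3} + v{\left(12,-12 \right)} = 69 \cdot 4^{3} + 1 = 69 \cdot 64 + 1 = 4416 + 1 = 4417$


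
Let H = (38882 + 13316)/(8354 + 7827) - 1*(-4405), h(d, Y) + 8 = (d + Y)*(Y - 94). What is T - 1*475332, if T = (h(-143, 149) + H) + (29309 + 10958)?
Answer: -6963246980/16181 ≈ -4.3034e+5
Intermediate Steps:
h(d, Y) = -8 + (-94 + Y)*(Y + d) (h(d, Y) = -8 + (d + Y)*(Y - 94) = -8 + (Y + d)*(-94 + Y) = -8 + (-94 + Y)*(Y + d))
H = 71329503/16181 (H = 52198/16181 + 4405 = 71329503/16181 ≈ 4408.2)
T = 728100112/16181 (T = ((-8 + 149² - 94*149 - 94*(-143) + 149*(-143)) + 71329503/16181) + (29309 + 10958) = ((-8 + 22201 - 14006 + 13442 - 21307) + 71329503/16181) + 40267 = (322 + 71329503/16181) + 40267 = 76539785/16181 + 40267 = 728100112/16181 ≈ 44997.)
T - 1*475332 = 728100112/16181 - 1*475332 = 728100112/16181 - 475332 = -6963246980/16181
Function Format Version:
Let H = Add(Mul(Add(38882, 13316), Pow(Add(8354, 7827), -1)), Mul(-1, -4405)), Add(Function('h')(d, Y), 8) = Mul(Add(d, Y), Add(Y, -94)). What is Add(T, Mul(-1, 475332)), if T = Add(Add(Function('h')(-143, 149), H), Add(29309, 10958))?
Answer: Rational(-6963246980, 16181) ≈ -4.3034e+5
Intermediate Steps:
Function('h')(d, Y) = Add(-8, Mul(Add(-94, Y), Add(Y, d))) (Function('h')(d, Y) = Add(-8, Mul(Add(d, Y), Add(Y, -94))) = Add(-8, Mul(Add(Y, d), Add(-94, Y))) = Add(-8, Mul(Add(-94, Y), Add(Y, d))))
H = Rational(71329503, 16181) (H = Add(Mul(52198, Pow(16181, -1)), 4405) = Add(Mul(52198, Rational(1, 16181)), 4405) = Add(Rational(52198, 16181), 4405) = Rational(71329503, 16181) ≈ 4408.2)
T = Rational(728100112, 16181) (T = Add(Add(Add(-8, Pow(149, 2), Mul(-94, 149), Mul(-94, -143), Mul(149, -143)), Rational(71329503, 16181)), Add(29309, 10958)) = Add(Add(Add(-8, 22201, -14006, 13442, -21307), Rational(71329503, 16181)), 40267) = Add(Add(322, Rational(71329503, 16181)), 40267) = Add(Rational(76539785, 16181), 40267) = Rational(728100112, 16181) ≈ 44997.)
Add(T, Mul(-1, 475332)) = Add(Rational(728100112, 16181), Mul(-1, 475332)) = Add(Rational(728100112, 16181), -475332) = Rational(-6963246980, 16181)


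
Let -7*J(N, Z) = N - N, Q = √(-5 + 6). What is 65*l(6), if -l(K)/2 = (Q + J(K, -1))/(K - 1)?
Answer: -26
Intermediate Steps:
Q = 1 (Q = √1 = 1)
J(N, Z) = 0 (J(N, Z) = -(N - N)/7 = -⅐*0 = 0)
l(K) = -2/(-1 + K) (l(K) = -2*(1 + 0)/(K - 1) = -2/(-1 + K))
65*l(6) = 65*(-2/(-1 + 6)) = 65*(-2/5) = 65*(-2*⅕) = 65*(-⅖) = -26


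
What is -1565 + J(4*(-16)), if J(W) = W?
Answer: -1629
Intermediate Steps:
-1565 + J(4*(-16)) = -1565 + 4*(-16) = -1565 - 64 = -1629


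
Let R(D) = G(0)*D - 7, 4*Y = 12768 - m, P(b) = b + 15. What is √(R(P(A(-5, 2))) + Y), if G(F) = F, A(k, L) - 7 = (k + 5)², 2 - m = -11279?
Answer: √1459/2 ≈ 19.098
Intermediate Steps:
m = 11281 (m = 2 - 1*(-11279) = 2 + 11279 = 11281)
A(k, L) = 7 + (5 + k)² (A(k, L) = 7 + (k + 5)² = 7 + (5 + k)²)
P(b) = 15 + b
Y = 1487/4 (Y = (12768 - 1*11281)/4 = (12768 - 11281)/4 = (¼)*1487 = 1487/4 ≈ 371.75)
R(D) = -7 (R(D) = 0*D - 7 = 0 - 7 = -7)
√(R(P(A(-5, 2))) + Y) = √(-7 + 1487/4) = √(1459/4) = √1459/2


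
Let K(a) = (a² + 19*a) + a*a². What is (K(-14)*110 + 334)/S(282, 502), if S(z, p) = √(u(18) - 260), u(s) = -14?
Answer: 154603*I*√274/137 ≈ 18680.0*I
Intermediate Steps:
K(a) = a² + a³ + 19*a (K(a) = (a² + 19*a) + a³ = a² + a³ + 19*a)
S(z, p) = I*√274 (S(z, p) = √(-14 - 260) = √(-274) = I*√274)
(K(-14)*110 + 334)/S(282, 502) = (-14*(19 - 14 + (-14)²)*110 + 334)/((I*√274)) = (-14*(19 - 14 + 196)*110 + 334)*(-I*√274/274) = (-14*201*110 + 334)*(-I*√274/274) = (-2814*110 + 334)*(-I*√274/274) = (-309540 + 334)*(-I*√274/274) = -(-154603)*I*√274/137 = 154603*I*√274/137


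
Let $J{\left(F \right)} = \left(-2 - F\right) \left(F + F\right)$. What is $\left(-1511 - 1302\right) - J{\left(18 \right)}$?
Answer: $-2093$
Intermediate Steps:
$J{\left(F \right)} = 2 F \left(-2 - F\right)$ ($J{\left(F \right)} = \left(-2 - F\right) 2 F = 2 F \left(-2 - F\right)$)
$\left(-1511 - 1302\right) - J{\left(18 \right)} = \left(-1511 - 1302\right) - \left(-2\right) 18 \left(2 + 18\right) = \left(-1511 - 1302\right) - \left(-2\right) 18 \cdot 20 = -2813 - -720 = -2813 + 720 = -2093$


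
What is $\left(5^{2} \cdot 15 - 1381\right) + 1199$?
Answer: $193$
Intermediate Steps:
$\left(5^{2} \cdot 15 - 1381\right) + 1199 = \left(25 \cdot 15 - 1381\right) + 1199 = \left(375 - 1381\right) + 1199 = -1006 + 1199 = 193$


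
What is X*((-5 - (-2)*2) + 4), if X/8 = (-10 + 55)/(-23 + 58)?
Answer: 216/7 ≈ 30.857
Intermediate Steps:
X = 72/7 (X = 8*((-10 + 55)/(-23 + 58)) = 8*(45/35) = 8*(45*(1/35)) = 8*(9/7) = 72/7 ≈ 10.286)
X*((-5 - (-2)*2) + 4) = 72*((-5 - (-2)*2) + 4)/7 = 72*((-5 - 1*(-4)) + 4)/7 = 72*((-5 + 4) + 4)/7 = 72*(-1 + 4)/7 = (72/7)*3 = 216/7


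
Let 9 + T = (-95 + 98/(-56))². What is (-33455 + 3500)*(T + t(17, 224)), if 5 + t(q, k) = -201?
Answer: -4383285195/16 ≈ -2.7396e+8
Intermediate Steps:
t(q, k) = -206 (t(q, k) = -5 - 201 = -206)
T = 149625/16 (T = -9 + (-95 + 98/(-56))² = -9 + (-95 + 98*(-1/56))² = -9 + (-95 - 7/4)² = -9 + (-387/4)² = -9 + 149769/16 = 149625/16 ≈ 9351.6)
(-33455 + 3500)*(T + t(17, 224)) = (-33455 + 3500)*(149625/16 - 206) = -29955*146329/16 = -4383285195/16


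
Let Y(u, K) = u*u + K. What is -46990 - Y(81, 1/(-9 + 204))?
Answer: -10442446/195 ≈ -53551.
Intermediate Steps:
Y(u, K) = K + u² (Y(u, K) = u² + K = K + u²)
-46990 - Y(81, 1/(-9 + 204)) = -46990 - (1/(-9 + 204) + 81²) = -46990 - (1/195 + 6561) = -46990 - 1*1279396/195 = -46990 - 1279396/195 = -10442446/195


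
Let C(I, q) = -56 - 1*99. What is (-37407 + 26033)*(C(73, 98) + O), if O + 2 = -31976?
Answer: 365480742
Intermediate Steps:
C(I, q) = -155 (C(I, q) = -56 - 99 = -155)
O = -31978 (O = -2 - 31976 = -31978)
(-37407 + 26033)*(C(73, 98) + O) = (-37407 + 26033)*(-155 - 31978) = -11374*(-32133) = 365480742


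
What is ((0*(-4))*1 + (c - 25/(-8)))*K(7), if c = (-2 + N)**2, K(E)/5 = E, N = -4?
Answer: 10955/8 ≈ 1369.4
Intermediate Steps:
K(E) = 5*E
c = 36 (c = (-2 - 4)**2 = (-6)**2 = 36)
((0*(-4))*1 + (c - 25/(-8)))*K(7) = ((0*(-4))*1 + (36 - 25/(-8)))*(5*7) = (0*1 + (36 - 25*(-1/8)))*35 = (0 + (36 + 25/8))*35 = (0 + 313/8)*35 = (313/8)*35 = 10955/8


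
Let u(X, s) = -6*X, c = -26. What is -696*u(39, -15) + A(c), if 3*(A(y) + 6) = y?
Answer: 488548/3 ≈ 1.6285e+5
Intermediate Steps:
A(y) = -6 + y/3
-696*u(39, -15) + A(c) = -(-4176)*39 + (-6 + (1/3)*(-26)) = -696*(-234) + (-6 - 26/3) = 162864 - 44/3 = 488548/3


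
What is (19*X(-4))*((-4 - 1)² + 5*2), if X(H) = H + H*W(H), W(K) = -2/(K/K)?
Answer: 2660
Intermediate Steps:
W(K) = -2 (W(K) = -2/1 = -2*1 = -2)
X(H) = -H (X(H) = H + H*(-2) = H - 2*H = -H)
(19*X(-4))*((-4 - 1)² + 5*2) = (19*(-1*(-4)))*((-4 - 1)² + 5*2) = (19*4)*((-5)² + 10) = 76*(25 + 10) = 76*35 = 2660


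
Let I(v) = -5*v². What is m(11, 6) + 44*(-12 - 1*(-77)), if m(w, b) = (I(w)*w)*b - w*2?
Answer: -37092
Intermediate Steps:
m(w, b) = -2*w - 5*b*w³ (m(w, b) = ((-5*w²)*w)*b - w*2 = (-5*w³)*b - 2*w = -5*b*w³ - 2*w = -2*w - 5*b*w³)
m(11, 6) + 44*(-12 - 1*(-77)) = 11*(-2 - 5*6*11²) + 44*(-12 - 1*(-77)) = 11*(-2 - 5*6*121) + 44*(-12 + 77) = 11*(-2 - 3630) + 44*65 = 11*(-3632) + 2860 = -39952 + 2860 = -37092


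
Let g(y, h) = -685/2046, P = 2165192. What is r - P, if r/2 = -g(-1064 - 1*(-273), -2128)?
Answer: -2214990731/1023 ≈ -2.1652e+6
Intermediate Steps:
g(y, h) = -685/2046 (g(y, h) = -685*1/2046 = -685/2046)
r = 685/1023 (r = 2*(-1*(-685/2046)) = 2*(685/2046) = 685/1023 ≈ 0.66960)
r - P = 685/1023 - 1*2165192 = 685/1023 - 2165192 = -2214990731/1023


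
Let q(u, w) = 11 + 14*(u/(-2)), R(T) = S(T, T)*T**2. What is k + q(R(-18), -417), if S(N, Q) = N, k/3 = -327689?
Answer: -942232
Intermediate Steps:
k = -983067 (k = 3*(-327689) = -983067)
R(T) = T**3 (R(T) = T*T**2 = T**3)
q(u, w) = 11 - 7*u (q(u, w) = 11 + 14*(u*(-1/2)) = 11 + 14*(-u/2) = 11 - 7*u)
k + q(R(-18), -417) = -983067 + (11 - 7*(-18)**3) = -983067 + (11 - 7*(-5832)) = -983067 + (11 + 40824) = -983067 + 40835 = -942232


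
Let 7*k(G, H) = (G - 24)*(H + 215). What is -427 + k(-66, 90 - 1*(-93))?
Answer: -38809/7 ≈ -5544.1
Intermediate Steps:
k(G, H) = (-24 + G)*(215 + H)/7 (k(G, H) = ((G - 24)*(H + 215))/7 = ((-24 + G)*(215 + H))/7 = (-24 + G)*(215 + H)/7)
-427 + k(-66, 90 - 1*(-93)) = -427 + (-5160/7 - 24*(90 - 1*(-93))/7 + (215/7)*(-66) + (1/7)*(-66)*(90 - 1*(-93))) = -427 + (-5160/7 - 24*(90 + 93)/7 - 14190/7 + (1/7)*(-66)*(90 + 93)) = -427 + (-5160/7 - 24/7*183 - 14190/7 + (1/7)*(-66)*183) = -427 + (-5160/7 - 4392/7 - 14190/7 - 12078/7) = -427 - 35820/7 = -38809/7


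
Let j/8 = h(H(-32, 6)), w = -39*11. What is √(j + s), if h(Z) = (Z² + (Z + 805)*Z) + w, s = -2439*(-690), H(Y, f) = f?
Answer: 3*√190966 ≈ 1311.0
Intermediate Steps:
w = -429
s = 1682910
h(Z) = -429 + Z² + Z*(805 + Z) (h(Z) = (Z² + (Z + 805)*Z) - 429 = (Z² + (805 + Z)*Z) - 429 = (Z² + Z*(805 + Z)) - 429 = -429 + Z² + Z*(805 + Z))
j = 35784 (j = 8*(-429 + 2*6² + 805*6) = 8*(-429 + 2*36 + 4830) = 8*(-429 + 72 + 4830) = 8*4473 = 35784)
√(j + s) = √(35784 + 1682910) = √1718694 = 3*√190966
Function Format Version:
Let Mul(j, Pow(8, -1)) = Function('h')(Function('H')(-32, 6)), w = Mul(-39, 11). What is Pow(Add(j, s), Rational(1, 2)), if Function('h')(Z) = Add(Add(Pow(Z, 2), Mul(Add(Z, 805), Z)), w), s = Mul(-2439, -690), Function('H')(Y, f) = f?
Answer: Mul(3, Pow(190966, Rational(1, 2))) ≈ 1311.0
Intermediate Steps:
w = -429
s = 1682910
Function('h')(Z) = Add(-429, Pow(Z, 2), Mul(Z, Add(805, Z))) (Function('h')(Z) = Add(Add(Pow(Z, 2), Mul(Add(Z, 805), Z)), -429) = Add(Add(Pow(Z, 2), Mul(Add(805, Z), Z)), -429) = Add(Add(Pow(Z, 2), Mul(Z, Add(805, Z))), -429) = Add(-429, Pow(Z, 2), Mul(Z, Add(805, Z))))
j = 35784 (j = Mul(8, Add(-429, Mul(2, Pow(6, 2)), Mul(805, 6))) = Mul(8, Add(-429, Mul(2, 36), 4830)) = Mul(8, Add(-429, 72, 4830)) = Mul(8, 4473) = 35784)
Pow(Add(j, s), Rational(1, 2)) = Pow(Add(35784, 1682910), Rational(1, 2)) = Pow(1718694, Rational(1, 2)) = Mul(3, Pow(190966, Rational(1, 2)))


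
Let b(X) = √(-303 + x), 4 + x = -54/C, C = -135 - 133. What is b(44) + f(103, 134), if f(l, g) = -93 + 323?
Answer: 230 + 7*I*√112426/134 ≈ 230.0 + 17.516*I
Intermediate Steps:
C = -268
x = -509/134 (x = -4 - 54/(-268) = -4 - 54*(-1/268) = -4 + 27/134 = -509/134 ≈ -3.7985)
b(X) = 7*I*√112426/134 (b(X) = √(-303 - 509/134) = √(-41111/134) = 7*I*√112426/134)
f(l, g) = 230
b(44) + f(103, 134) = 7*I*√112426/134 + 230 = 230 + 7*I*√112426/134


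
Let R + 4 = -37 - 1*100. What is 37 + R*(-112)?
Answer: 15829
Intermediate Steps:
R = -141 (R = -4 + (-37 - 1*100) = -4 + (-37 - 100) = -4 - 137 = -141)
37 + R*(-112) = 37 - 141*(-112) = 37 + 15792 = 15829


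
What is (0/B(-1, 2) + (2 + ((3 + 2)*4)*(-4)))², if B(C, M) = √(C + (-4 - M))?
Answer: 6084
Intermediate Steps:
B(C, M) = √(-4 + C - M)
(0/B(-1, 2) + (2 + ((3 + 2)*4)*(-4)))² = (0/(√(-4 - 1 - 1*2)) + (2 + ((3 + 2)*4)*(-4)))² = (0/(√(-4 - 1 - 2)) + (2 + (5*4)*(-4)))² = (0/(√(-7)) + (2 + 20*(-4)))² = (0/((I*√7)) + (2 - 80))² = (0*(-I*√7/7) - 78)² = (0 - 78)² = (-78)² = 6084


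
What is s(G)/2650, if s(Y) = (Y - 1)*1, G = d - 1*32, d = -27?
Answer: -6/265 ≈ -0.022642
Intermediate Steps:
G = -59 (G = -27 - 1*32 = -27 - 32 = -59)
s(Y) = -1 + Y (s(Y) = (-1 + Y)*1 = -1 + Y)
s(G)/2650 = (-1 - 59)/2650 = -60*1/2650 = -6/265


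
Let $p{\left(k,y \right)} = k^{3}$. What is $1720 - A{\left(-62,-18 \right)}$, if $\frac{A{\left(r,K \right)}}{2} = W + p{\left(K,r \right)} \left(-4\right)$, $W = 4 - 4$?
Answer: $-44936$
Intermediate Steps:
$W = 0$
$A{\left(r,K \right)} = - 8 K^{3}$ ($A{\left(r,K \right)} = 2 \left(0 + K^{3} \left(-4\right)\right) = 2 \left(0 - 4 K^{3}\right) = 2 \left(- 4 K^{3}\right) = - 8 K^{3}$)
$1720 - A{\left(-62,-18 \right)} = 1720 - - 8 \left(-18\right)^{3} = 1720 - \left(-8\right) \left(-5832\right) = 1720 - 46656 = -44936$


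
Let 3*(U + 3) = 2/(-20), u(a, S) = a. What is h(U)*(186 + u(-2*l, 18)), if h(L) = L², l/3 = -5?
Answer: 49686/25 ≈ 1987.4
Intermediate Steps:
l = -15 (l = 3*(-5) = -15)
U = -91/30 (U = -3 + (2/(-20))/3 = -3 + (2*(-1/20))/3 = -3 + (⅓)*(-⅒) = -3 - 1/30 = -91/30 ≈ -3.0333)
h(U)*(186 + u(-2*l, 18)) = (-91/30)²*(186 - 2*(-15)) = 8281*(186 + 30)/900 = (8281/900)*216 = 49686/25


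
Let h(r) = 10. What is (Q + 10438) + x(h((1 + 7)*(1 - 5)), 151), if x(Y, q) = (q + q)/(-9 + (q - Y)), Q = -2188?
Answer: 544651/66 ≈ 8252.3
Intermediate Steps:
x(Y, q) = 2*q/(-9 + q - Y) (x(Y, q) = (2*q)/(-9 + q - Y) = 2*q/(-9 + q - Y))
(Q + 10438) + x(h((1 + 7)*(1 - 5)), 151) = (-2188 + 10438) + 2*151/(-9 + 151 - 1*10) = 8250 + 2*151/(-9 + 151 - 10) = 8250 + 2*151/132 = 8250 + 2*151*(1/132) = 8250 + 151/66 = 544651/66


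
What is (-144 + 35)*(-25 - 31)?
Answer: 6104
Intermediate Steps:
(-144 + 35)*(-25 - 31) = -109*(-56) = 6104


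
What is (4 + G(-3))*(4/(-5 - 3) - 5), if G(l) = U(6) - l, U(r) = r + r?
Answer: -209/2 ≈ -104.50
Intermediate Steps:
U(r) = 2*r
G(l) = 12 - l (G(l) = 2*6 - l = 12 - l)
(4 + G(-3))*(4/(-5 - 3) - 5) = (4 + (12 - 1*(-3)))*(4/(-5 - 3) - 5) = (4 + (12 + 3))*(4/(-8) - 5) = (4 + 15)*(4*(-1/8) - 5) = 19*(-1/2 - 5) = 19*(-11/2) = -209/2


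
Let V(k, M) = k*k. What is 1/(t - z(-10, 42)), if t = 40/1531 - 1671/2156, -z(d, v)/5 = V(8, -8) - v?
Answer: 3300836/360619899 ≈ 0.0091532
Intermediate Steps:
V(k, M) = k**2
z(d, v) = -320 + 5*v (z(d, v) = -5*(8**2 - v) = -5*(64 - v) = -320 + 5*v)
t = -2472061/3300836 (t = 40*(1/1531) - 1671*1/2156 = 40/1531 - 1671/2156 = -2472061/3300836 ≈ -0.74892)
1/(t - z(-10, 42)) = 1/(-2472061/3300836 - (-320 + 5*42)) = 1/(-2472061/3300836 - (-320 + 210)) = 1/(-2472061/3300836 - 1*(-110)) = 1/(-2472061/3300836 + 110) = 1/(360619899/3300836) = 3300836/360619899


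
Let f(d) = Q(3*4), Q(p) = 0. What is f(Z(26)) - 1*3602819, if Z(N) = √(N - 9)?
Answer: -3602819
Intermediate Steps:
Z(N) = √(-9 + N)
f(d) = 0
f(Z(26)) - 1*3602819 = 0 - 1*3602819 = 0 - 3602819 = -3602819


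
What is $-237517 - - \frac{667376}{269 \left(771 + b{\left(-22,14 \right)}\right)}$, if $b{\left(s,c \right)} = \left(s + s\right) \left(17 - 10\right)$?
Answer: $- \frac{29581362423}{124547} \approx -2.3751 \cdot 10^{5}$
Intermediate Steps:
$b{\left(s,c \right)} = 14 s$ ($b{\left(s,c \right)} = 2 s 7 = 14 s$)
$-237517 - - \frac{667376}{269 \left(771 + b{\left(-22,14 \right)}\right)} = -237517 - - \frac{667376}{269 \left(771 + 14 \left(-22\right)\right)} = -237517 - - \frac{667376}{269 \left(771 - 308\right)} = -237517 - - \frac{667376}{269 \cdot 463} = -237517 - - \frac{667376}{124547} = -237517 + \frac{667376}{124547} = - \frac{29581362423}{124547}$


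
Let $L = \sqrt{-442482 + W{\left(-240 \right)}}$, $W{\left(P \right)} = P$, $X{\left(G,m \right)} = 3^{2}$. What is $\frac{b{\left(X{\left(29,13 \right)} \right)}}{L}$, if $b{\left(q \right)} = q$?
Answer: $- \frac{3 i \sqrt{442722}}{147574} \approx - 0.013526 i$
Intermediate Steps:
$X{\left(G,m \right)} = 9$
$L = i \sqrt{442722}$ ($L = \sqrt{-442482 - 240} = \sqrt{-442722} = i \sqrt{442722} \approx 665.37 i$)
$\frac{b{\left(X{\left(29,13 \right)} \right)}}{L} = \frac{9}{i \sqrt{442722}} = 9 \left(- \frac{i \sqrt{442722}}{442722}\right) = - \frac{3 i \sqrt{442722}}{147574}$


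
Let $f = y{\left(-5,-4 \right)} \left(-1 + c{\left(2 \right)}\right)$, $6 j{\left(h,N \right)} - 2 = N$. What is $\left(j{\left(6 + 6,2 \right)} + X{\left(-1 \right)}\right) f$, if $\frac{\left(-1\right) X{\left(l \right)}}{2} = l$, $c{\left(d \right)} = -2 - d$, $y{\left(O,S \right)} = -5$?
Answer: $\frac{200}{3} \approx 66.667$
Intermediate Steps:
$j{\left(h,N \right)} = \frac{1}{3} + \frac{N}{6}$
$X{\left(l \right)} = - 2 l$
$f = 25$ ($f = - 5 \left(-1 - 4\right) = \left(-5\right) \left(-5\right) = 25$)
$\left(j{\left(6 + 6,2 \right)} + X{\left(-1 \right)}\right) f = \left(\left(\frac{1}{3} + \frac{1}{6} \cdot 2\right) - -2\right) 25 = \left(\left(\frac{1}{3} + \frac{1}{3}\right) + 2\right) 25 = \left(\frac{2}{3} + 2\right) 25 = \frac{8}{3} \cdot 25 = \frac{200}{3}$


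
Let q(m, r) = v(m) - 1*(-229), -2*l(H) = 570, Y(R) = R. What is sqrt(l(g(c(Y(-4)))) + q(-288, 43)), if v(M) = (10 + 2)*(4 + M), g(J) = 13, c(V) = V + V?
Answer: 2*I*sqrt(866) ≈ 58.856*I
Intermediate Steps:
c(V) = 2*V
l(H) = -285 (l(H) = -1/2*570 = -285)
v(M) = 48 + 12*M (v(M) = 12*(4 + M) = 48 + 12*M)
q(m, r) = 277 + 12*m (q(m, r) = (48 + 12*m) - 1*(-229) = (48 + 12*m) + 229 = 277 + 12*m)
sqrt(l(g(c(Y(-4)))) + q(-288, 43)) = sqrt(-285 + (277 + 12*(-288))) = sqrt(-285 + (277 - 3456)) = sqrt(-285 - 3179) = sqrt(-3464) = 2*I*sqrt(866)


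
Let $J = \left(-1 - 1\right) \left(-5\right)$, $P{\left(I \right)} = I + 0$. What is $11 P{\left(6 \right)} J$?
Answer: $660$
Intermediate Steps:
$P{\left(I \right)} = I$
$J = 10$ ($J = \left(-2\right) \left(-5\right) = 10$)
$11 P{\left(6 \right)} J = 11 \cdot 6 \cdot 10 = 66 \cdot 10 = 660$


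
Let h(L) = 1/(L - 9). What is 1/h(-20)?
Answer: -29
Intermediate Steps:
h(L) = 1/(-9 + L)
1/h(-20) = 1/(1/(-9 - 20)) = 1/(1/(-29)) = 1/(-1/29) = -29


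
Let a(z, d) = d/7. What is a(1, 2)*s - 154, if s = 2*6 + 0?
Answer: -1054/7 ≈ -150.57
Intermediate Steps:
a(z, d) = d/7 (a(z, d) = d*(1/7) = d/7)
s = 12 (s = 12 + 0 = 12)
a(1, 2)*s - 154 = ((1/7)*2)*12 - 154 = (2/7)*12 - 154 = 24/7 - 154 = -1054/7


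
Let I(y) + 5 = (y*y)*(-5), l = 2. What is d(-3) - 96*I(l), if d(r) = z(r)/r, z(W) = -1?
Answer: 7201/3 ≈ 2400.3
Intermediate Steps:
I(y) = -5 - 5*y**2 (I(y) = -5 + (y*y)*(-5) = -5 + y**2*(-5) = -5 - 5*y**2)
d(r) = -1/r
d(-3) - 96*I(l) = -1/(-3) - 96*(-5 - 5*2**2) = -1*(-1/3) - 96*(-5 - 5*4) = 1/3 - 96*(-5 - 20) = 1/3 - 96*(-25) = 1/3 + 2400 = 7201/3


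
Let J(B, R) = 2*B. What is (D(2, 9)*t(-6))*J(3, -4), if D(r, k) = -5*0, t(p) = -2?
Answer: 0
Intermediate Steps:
D(r, k) = 0
(D(2, 9)*t(-6))*J(3, -4) = (0*(-2))*(2*3) = 0*6 = 0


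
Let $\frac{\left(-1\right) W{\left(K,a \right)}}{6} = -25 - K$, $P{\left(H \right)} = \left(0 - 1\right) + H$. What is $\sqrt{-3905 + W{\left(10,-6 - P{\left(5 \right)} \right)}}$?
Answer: $i \sqrt{3695} \approx 60.786 i$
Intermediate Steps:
$P{\left(H \right)} = -1 + H$
$W{\left(K,a \right)} = 150 + 6 K$ ($W{\left(K,a \right)} = - 6 \left(-25 - K\right) = 150 + 6 K$)
$\sqrt{-3905 + W{\left(10,-6 - P{\left(5 \right)} \right)}} = \sqrt{-3905 + \left(150 + 6 \cdot 10\right)} = \sqrt{-3905 + \left(150 + 60\right)} = \sqrt{-3905 + 210} = \sqrt{-3695} = i \sqrt{3695}$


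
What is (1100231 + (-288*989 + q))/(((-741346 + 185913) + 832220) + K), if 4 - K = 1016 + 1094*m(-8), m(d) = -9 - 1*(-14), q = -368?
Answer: 116433/38615 ≈ 3.0152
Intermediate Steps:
m(d) = 5 (m(d) = -9 + 14 = 5)
K = -6482 (K = 4 - (1016 + 1094*5) = 4 - (1016 + 5470) = 4 - 1*6486 = 4 - 6486 = -6482)
(1100231 + (-288*989 + q))/(((-741346 + 185913) + 832220) + K) = (1100231 + (-288*989 - 368))/(((-741346 + 185913) + 832220) - 6482) = (1100231 + (-284832 - 368))/((-555433 + 832220) - 6482) = (1100231 - 285200)/(276787 - 6482) = 815031/270305 = 815031*(1/270305) = 116433/38615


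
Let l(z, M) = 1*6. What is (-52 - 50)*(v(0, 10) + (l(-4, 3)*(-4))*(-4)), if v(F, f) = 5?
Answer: -10302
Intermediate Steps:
l(z, M) = 6
(-52 - 50)*(v(0, 10) + (l(-4, 3)*(-4))*(-4)) = (-52 - 50)*(5 + (6*(-4))*(-4)) = -102*(5 - 24*(-4)) = -102*(5 + 96) = -102*101 = -10302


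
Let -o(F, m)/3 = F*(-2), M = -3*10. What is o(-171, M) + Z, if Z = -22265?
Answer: -23291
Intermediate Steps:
M = -30
o(F, m) = 6*F (o(F, m) = -3*F*(-2) = -(-6)*F = 6*F)
o(-171, M) + Z = 6*(-171) - 22265 = -1026 - 22265 = -23291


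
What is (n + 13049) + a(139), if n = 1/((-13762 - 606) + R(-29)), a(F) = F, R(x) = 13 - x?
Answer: 188931287/14326 ≈ 13188.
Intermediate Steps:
n = -1/14326 (n = 1/((-13762 - 606) + (13 - 1*(-29))) = 1/(-14368 + (13 + 29)) = 1/(-14368 + 42) = 1/(-14326) = -1/14326 ≈ -6.9803e-5)
(n + 13049) + a(139) = (-1/14326 + 13049) + 139 = 186939973/14326 + 139 = 188931287/14326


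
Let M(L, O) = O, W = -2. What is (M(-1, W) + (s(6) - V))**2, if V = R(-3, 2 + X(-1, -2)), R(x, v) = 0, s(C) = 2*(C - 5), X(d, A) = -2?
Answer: 0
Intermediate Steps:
s(C) = -10 + 2*C (s(C) = 2*(-5 + C) = -10 + 2*C)
V = 0
(M(-1, W) + (s(6) - V))**2 = (-2 + ((-10 + 2*6) - 1*0))**2 = (-2 + ((-10 + 12) + 0))**2 = (-2 + (2 + 0))**2 = (-2 + 2)**2 = 0**2 = 0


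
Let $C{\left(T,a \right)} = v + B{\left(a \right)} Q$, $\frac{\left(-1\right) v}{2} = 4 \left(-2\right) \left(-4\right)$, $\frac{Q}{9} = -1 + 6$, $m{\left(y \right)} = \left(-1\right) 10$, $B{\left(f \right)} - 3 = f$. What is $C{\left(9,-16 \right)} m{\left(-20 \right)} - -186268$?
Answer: $192758$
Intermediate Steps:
$B{\left(f \right)} = 3 + f$
$m{\left(y \right)} = -10$
$Q = 45$ ($Q = 9 \left(-1 + 6\right) = 9 \cdot 5 = 45$)
$v = -64$ ($v = - 2 \cdot 4 \left(-2\right) \left(-4\right) = - 2 \left(\left(-8\right) \left(-4\right)\right) = \left(-2\right) 32 = -64$)
$C{\left(T,a \right)} = 71 + 45 a$ ($C{\left(T,a \right)} = -64 + \left(3 + a\right) 45 = -64 + \left(135 + 45 a\right) = 71 + 45 a$)
$C{\left(9,-16 \right)} m{\left(-20 \right)} - -186268 = \left(71 + 45 \left(-16\right)\right) \left(-10\right) - -186268 = \left(71 - 720\right) \left(-10\right) + 186268 = \left(-649\right) \left(-10\right) + 186268 = 6490 + 186268 = 192758$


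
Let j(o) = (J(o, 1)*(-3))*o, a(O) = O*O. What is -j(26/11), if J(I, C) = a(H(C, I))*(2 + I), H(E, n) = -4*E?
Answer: 59904/121 ≈ 495.07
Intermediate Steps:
a(O) = O²
J(I, C) = 16*C²*(2 + I) (J(I, C) = (-4*C)²*(2 + I) = (16*C²)*(2 + I) = 16*C²*(2 + I))
j(o) = o*(-96 - 48*o) (j(o) = ((16*1²*(2 + o))*(-3))*o = ((16*1*(2 + o))*(-3))*o = ((32 + 16*o)*(-3))*o = (-96 - 48*o)*o = o*(-96 - 48*o))
-j(26/11) = -(-48)*26/11*(2 + 26/11) = -(-48)*26*(1/11)*(2 + 26*(1/11)) = -(-48)*26*(2 + 26/11)/11 = -(-48)*26*48/(11*11) = -1*(-59904/121) = 59904/121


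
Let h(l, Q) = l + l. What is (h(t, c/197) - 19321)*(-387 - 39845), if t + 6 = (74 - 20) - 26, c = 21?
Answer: 775552264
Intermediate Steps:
t = 22 (t = -6 + ((74 - 20) - 26) = -6 + (54 - 26) = -6 + 28 = 22)
h(l, Q) = 2*l
(h(t, c/197) - 19321)*(-387 - 39845) = (2*22 - 19321)*(-387 - 39845) = (44 - 19321)*(-40232) = -19277*(-40232) = 775552264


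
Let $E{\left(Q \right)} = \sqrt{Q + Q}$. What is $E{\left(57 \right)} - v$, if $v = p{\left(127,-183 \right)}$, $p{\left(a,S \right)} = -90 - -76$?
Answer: $14 + \sqrt{114} \approx 24.677$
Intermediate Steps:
$E{\left(Q \right)} = \sqrt{2} \sqrt{Q}$ ($E{\left(Q \right)} = \sqrt{2 Q} = \sqrt{2} \sqrt{Q}$)
$p{\left(a,S \right)} = -14$ ($p{\left(a,S \right)} = -90 + 76 = -14$)
$v = -14$
$E{\left(57 \right)} - v = \sqrt{2} \sqrt{57} - -14 = \sqrt{114} + 14 = 14 + \sqrt{114}$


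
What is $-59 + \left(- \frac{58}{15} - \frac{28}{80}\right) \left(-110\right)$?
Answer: $\frac{2429}{6} \approx 404.83$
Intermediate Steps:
$-59 + \left(- \frac{58}{15} - \frac{28}{80}\right) \left(-110\right) = -59 + \left(\left(-58\right) \frac{1}{15} - \frac{7}{20}\right) \left(-110\right) = -59 + \left(- \frac{58}{15} - \frac{7}{20}\right) \left(-110\right) = -59 - - \frac{2783}{6} = -59 + \frac{2783}{6} = \frac{2429}{6}$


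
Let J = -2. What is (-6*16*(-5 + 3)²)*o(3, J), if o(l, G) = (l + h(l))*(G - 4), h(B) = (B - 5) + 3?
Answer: 9216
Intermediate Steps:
h(B) = -2 + B (h(B) = (-5 + B) + 3 = -2 + B)
o(l, G) = (-4 + G)*(-2 + 2*l) (o(l, G) = (l + (-2 + l))*(G - 4) = (-2 + 2*l)*(-4 + G) = (-4 + G)*(-2 + 2*l))
(-6*16*(-5 + 3)²)*o(3, J) = (-6*16*(-5 + 3)²)*(8 - 8*3 - 2*(-2) + 2*(-2)*3) = (-6*(4*(-2))²)*(8 - 24 + 4 - 12) = -6*(-8)²*(-24) = -6*64*(-24) = -384*(-24) = 9216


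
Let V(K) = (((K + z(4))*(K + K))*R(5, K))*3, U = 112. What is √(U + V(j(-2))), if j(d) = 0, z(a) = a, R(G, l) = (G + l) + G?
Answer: 4*√7 ≈ 10.583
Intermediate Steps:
R(G, l) = l + 2*G
V(K) = 6*K*(4 + K)*(10 + K) (V(K) = (((K + 4)*(K + K))*(K + 2*5))*3 = (((4 + K)*(2*K))*(K + 10))*3 = ((2*K*(4 + K))*(10 + K))*3 = (2*K*(4 + K)*(10 + K))*3 = 6*K*(4 + K)*(10 + K))
√(U + V(j(-2))) = √(112 + 6*0*(4 + 0)*(10 + 0)) = √(112 + 6*0*4*10) = √(112 + 0) = √112 = 4*√7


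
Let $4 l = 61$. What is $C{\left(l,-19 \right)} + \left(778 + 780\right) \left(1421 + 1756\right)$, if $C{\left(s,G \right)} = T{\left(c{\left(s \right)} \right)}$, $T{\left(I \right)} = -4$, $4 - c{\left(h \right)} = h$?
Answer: $4949762$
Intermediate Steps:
$l = \frac{61}{4}$ ($l = \frac{1}{4} \cdot 61 = \frac{61}{4} \approx 15.25$)
$c{\left(h \right)} = 4 - h$
$C{\left(s,G \right)} = -4$
$C{\left(l,-19 \right)} + \left(778 + 780\right) \left(1421 + 1756\right) = -4 + \left(778 + 780\right) \left(1421 + 1756\right) = -4 + 1558 \cdot 3177 = -4 + 4949766 = 4949762$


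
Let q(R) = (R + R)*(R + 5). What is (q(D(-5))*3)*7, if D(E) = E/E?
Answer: 252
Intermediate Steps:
D(E) = 1
q(R) = 2*R*(5 + R) (q(R) = (2*R)*(5 + R) = 2*R*(5 + R))
(q(D(-5))*3)*7 = ((2*1*(5 + 1))*3)*7 = ((2*1*6)*3)*7 = (12*3)*7 = 36*7 = 252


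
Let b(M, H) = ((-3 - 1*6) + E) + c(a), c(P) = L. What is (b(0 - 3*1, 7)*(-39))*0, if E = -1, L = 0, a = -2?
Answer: 0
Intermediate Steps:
c(P) = 0
b(M, H) = -10 (b(M, H) = ((-3 - 1*6) - 1) + 0 = ((-3 - 6) - 1) + 0 = (-9 - 1) + 0 = -10 + 0 = -10)
(b(0 - 3*1, 7)*(-39))*0 = -10*(-39)*0 = 390*0 = 0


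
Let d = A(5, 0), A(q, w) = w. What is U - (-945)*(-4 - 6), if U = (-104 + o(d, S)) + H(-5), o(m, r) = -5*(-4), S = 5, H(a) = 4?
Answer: -9530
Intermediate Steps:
d = 0
o(m, r) = 20
U = -80 (U = (-104 + 20) + 4 = -84 + 4 = -80)
U - (-945)*(-4 - 6) = -80 - (-945)*(-4 - 6) = -80 - (-945)*(-10) = -80 - 315*30 = -80 - 9450 = -9530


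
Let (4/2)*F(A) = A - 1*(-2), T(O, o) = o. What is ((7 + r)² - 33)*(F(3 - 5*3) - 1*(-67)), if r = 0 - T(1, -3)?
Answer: 4154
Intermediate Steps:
r = 3 (r = 0 - 1*(-3) = 0 + 3 = 3)
F(A) = 1 + A/2 (F(A) = (A - 1*(-2))/2 = (A + 2)/2 = (2 + A)/2 = 1 + A/2)
((7 + r)² - 33)*(F(3 - 5*3) - 1*(-67)) = ((7 + 3)² - 33)*((1 + (3 - 5*3)/2) - 1*(-67)) = (10² - 33)*((1 + (3 - 15)/2) + 67) = (100 - 33)*((1 + (½)*(-12)) + 67) = 67*((1 - 6) + 67) = 67*(-5 + 67) = 67*62 = 4154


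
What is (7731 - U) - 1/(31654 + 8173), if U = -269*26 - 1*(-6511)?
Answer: 327138977/39827 ≈ 8214.0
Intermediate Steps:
U = -483 (U = -6994 + 6511 = -483)
(7731 - U) - 1/(31654 + 8173) = (7731 - 1*(-483)) - 1/(31654 + 8173) = (7731 + 483) - 1/39827 = 8214 - 1*1/39827 = 8214 - 1/39827 = 327138977/39827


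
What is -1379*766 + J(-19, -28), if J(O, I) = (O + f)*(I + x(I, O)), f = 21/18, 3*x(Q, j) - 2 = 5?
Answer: -19005413/18 ≈ -1.0559e+6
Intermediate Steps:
x(Q, j) = 7/3 (x(Q, j) = 2/3 + (1/3)*5 = 2/3 + 5/3 = 7/3)
f = 7/6 (f = 21*(1/18) = 7/6 ≈ 1.1667)
J(O, I) = (7/3 + I)*(7/6 + O) (J(O, I) = (O + 7/6)*(I + 7/3) = (7/6 + O)*(7/3 + I) = (7/3 + I)*(7/6 + O))
-1379*766 + J(-19, -28) = -1379*766 + (49/18 + (7/3)*(-19) + (7/6)*(-28) - 28*(-19)) = -1056314 + (49/18 - 133/3 - 98/3 + 532) = -1056314 + 8239/18 = -19005413/18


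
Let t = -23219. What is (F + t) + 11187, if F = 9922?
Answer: -2110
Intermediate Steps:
(F + t) + 11187 = (9922 - 23219) + 11187 = -13297 + 11187 = -2110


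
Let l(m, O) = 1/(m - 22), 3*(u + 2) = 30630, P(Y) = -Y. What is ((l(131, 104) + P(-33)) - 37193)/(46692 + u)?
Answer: -4050439/6202100 ≈ -0.65308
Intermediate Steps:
u = 10208 (u = -2 + (1/3)*30630 = -2 + 10210 = 10208)
l(m, O) = 1/(-22 + m)
((l(131, 104) + P(-33)) - 37193)/(46692 + u) = ((1/(-22 + 131) - 1*(-33)) - 37193)/(46692 + 10208) = ((1/109 + 33) - 37193)/56900 = ((1/109 + 33) - 37193)*(1/56900) = (3598/109 - 37193)*(1/56900) = -4050439/109*1/56900 = -4050439/6202100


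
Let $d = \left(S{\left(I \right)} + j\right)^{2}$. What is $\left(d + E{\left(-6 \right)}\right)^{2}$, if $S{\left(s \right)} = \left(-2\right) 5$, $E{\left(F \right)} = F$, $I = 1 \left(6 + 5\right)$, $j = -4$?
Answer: $36100$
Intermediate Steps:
$I = 11$ ($I = 1 \cdot 11 = 11$)
$S{\left(s \right)} = -10$
$d = 196$ ($d = \left(-10 - 4\right)^{2} = \left(-14\right)^{2} = 196$)
$\left(d + E{\left(-6 \right)}\right)^{2} = \left(196 - 6\right)^{2} = 190^{2} = 36100$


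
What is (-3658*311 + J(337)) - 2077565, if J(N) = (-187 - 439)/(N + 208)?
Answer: -1752286261/545 ≈ -3.2152e+6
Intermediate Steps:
J(N) = -626/(208 + N)
(-3658*311 + J(337)) - 2077565 = (-3658*311 - 626/(208 + 337)) - 2077565 = (-1137638 - 626/545) - 2077565 = -620013336/545 - 2077565 = -1752286261/545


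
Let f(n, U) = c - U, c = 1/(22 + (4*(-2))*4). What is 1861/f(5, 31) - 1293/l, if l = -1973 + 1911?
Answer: -751697/19282 ≈ -38.984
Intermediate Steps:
c = -1/10 (c = 1/(22 - 8*4) = 1/(22 - 32) = 1/(-10) = -1/10 ≈ -0.10000)
f(n, U) = -1/10 - U
l = -62
1861/f(5, 31) - 1293/l = 1861/(-1/10 - 1*31) - 1293/(-62) = 1861/(-1/10 - 31) - 1293*(-1/62) = 1861/(-311/10) + 1293/62 = 1861*(-10/311) + 1293/62 = -18610/311 + 1293/62 = -751697/19282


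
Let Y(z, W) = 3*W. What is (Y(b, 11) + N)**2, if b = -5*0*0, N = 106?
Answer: 19321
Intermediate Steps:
b = 0 (b = 0*0 = 0)
(Y(b, 11) + N)**2 = (3*11 + 106)**2 = (33 + 106)**2 = 139**2 = 19321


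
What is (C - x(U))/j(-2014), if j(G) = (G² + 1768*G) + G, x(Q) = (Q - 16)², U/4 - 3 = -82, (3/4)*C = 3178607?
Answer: 884554/105735 ≈ 8.3658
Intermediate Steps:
C = 12714428/3 (C = (4/3)*3178607 = 12714428/3 ≈ 4.2381e+6)
U = -316 (U = 12 + 4*(-82) = 12 - 328 = -316)
x(Q) = (-16 + Q)²
j(G) = G² + 1769*G
(C - x(U))/j(-2014) = (12714428/3 - (-16 - 316)²)/((-2014*(1769 - 2014))) = (12714428/3 - 1*(-332)²)/((-2014*(-245))) = (12714428/3 - 1*110224)/493430 = (12714428/3 - 110224)*(1/493430) = (12383756/3)*(1/493430) = 884554/105735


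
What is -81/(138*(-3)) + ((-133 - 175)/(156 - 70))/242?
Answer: 3935/21758 ≈ 0.18085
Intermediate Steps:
-81/(138*(-3)) + ((-133 - 175)/(156 - 70))/242 = -81/(-414) - 308/86*(1/242) = -81*(-1/414) - 308*1/86*(1/242) = 9/46 - 154/43*1/242 = 9/46 - 7/473 = 3935/21758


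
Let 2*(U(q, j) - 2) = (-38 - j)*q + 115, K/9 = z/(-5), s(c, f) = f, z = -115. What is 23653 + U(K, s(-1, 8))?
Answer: 37903/2 ≈ 18952.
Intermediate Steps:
K = 207 (K = 9*(-115/(-5)) = 9*(-115*(-1/5)) = 9*23 = 207)
U(q, j) = 119/2 + q*(-38 - j)/2 (U(q, j) = 2 + ((-38 - j)*q + 115)/2 = 2 + (q*(-38 - j) + 115)/2 = 2 + (115 + q*(-38 - j))/2 = 2 + (115/2 + q*(-38 - j)/2) = 119/2 + q*(-38 - j)/2)
23653 + U(K, s(-1, 8)) = 23653 + (119/2 - 19*207 - 1/2*8*207) = 23653 + (119/2 - 3933 - 828) = 23653 - 9403/2 = 37903/2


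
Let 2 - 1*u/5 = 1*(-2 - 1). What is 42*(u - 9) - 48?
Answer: 624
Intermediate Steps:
u = 25 (u = 10 - 5*(-2 - 1) = 10 - 5*(-3) = 10 + 15 = 25)
42*(u - 9) - 48 = 42*(25 - 9) - 48 = 42*16 - 48 = 672 - 48 = 624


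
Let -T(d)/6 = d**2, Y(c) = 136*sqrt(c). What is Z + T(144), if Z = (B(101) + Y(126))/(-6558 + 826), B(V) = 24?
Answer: -178288134/1433 - 102*sqrt(14)/1433 ≈ -1.2442e+5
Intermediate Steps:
Z = -6/1433 - 102*sqrt(14)/1433 (Z = (24 + 136*sqrt(126))/(-6558 + 826) = (24 + 136*(3*sqrt(14)))/(-5732) = (24 + 408*sqrt(14))*(-1/5732) = -6/1433 - 102*sqrt(14)/1433 ≈ -0.27052)
T(d) = -6*d**2
Z + T(144) = (-6/1433 - 102*sqrt(14)/1433) - 6*144**2 = (-6/1433 - 102*sqrt(14)/1433) - 6*20736 = (-6/1433 - 102*sqrt(14)/1433) - 124416 = -178288134/1433 - 102*sqrt(14)/1433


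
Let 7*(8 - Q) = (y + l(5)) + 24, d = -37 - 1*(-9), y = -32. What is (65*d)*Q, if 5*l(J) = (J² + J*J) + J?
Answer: -13780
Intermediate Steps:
l(J) = J/5 + 2*J²/5 (l(J) = ((J² + J*J) + J)/5 = ((J² + J²) + J)/5 = (2*J² + J)/5 = (J + 2*J²)/5 = J/5 + 2*J²/5)
d = -28 (d = -37 + 9 = -28)
Q = 53/7 (Q = 8 - ((-32 + (⅕)*5*(1 + 2*5)) + 24)/7 = 8 - ((-32 + (⅕)*5*(1 + 10)) + 24)/7 = 8 - ((-32 + (⅕)*5*11) + 24)/7 = 8 - ((-32 + 11) + 24)/7 = 8 - (-21 + 24)/7 = 8 - ⅐*3 = 8 - 3/7 = 53/7 ≈ 7.5714)
(65*d)*Q = (65*(-28))*(53/7) = -1820*53/7 = -13780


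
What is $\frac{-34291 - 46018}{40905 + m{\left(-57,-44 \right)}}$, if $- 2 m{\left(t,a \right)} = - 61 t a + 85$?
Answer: $- \frac{160618}{234713} \approx -0.68432$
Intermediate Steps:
$m{\left(t,a \right)} = - \frac{85}{2} + \frac{61 a t}{2}$ ($m{\left(t,a \right)} = - \frac{- 61 t a + 85}{2} = - \frac{- 61 a t + 85}{2} = - \frac{85 - 61 a t}{2} = - \frac{85}{2} + \frac{61 a t}{2}$)
$\frac{-34291 - 46018}{40905 + m{\left(-57,-44 \right)}} = \frac{-34291 - 46018}{40905 - \left(\frac{85}{2} + 1342 \left(-57\right)\right)} = - \frac{80309}{40905 + \left(- \frac{85}{2} + 76494\right)} = - \frac{80309}{40905 + \frac{152903}{2}} = - \frac{80309}{\frac{234713}{2}} = \left(-80309\right) \frac{2}{234713} = - \frac{160618}{234713}$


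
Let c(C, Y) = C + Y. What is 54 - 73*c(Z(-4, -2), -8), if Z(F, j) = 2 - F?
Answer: 200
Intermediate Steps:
54 - 73*c(Z(-4, -2), -8) = 54 - 73*((2 - 1*(-4)) - 8) = 54 - 73*((2 + 4) - 8) = 54 - 73*(6 - 8) = 54 - 73*(-2) = 54 + 146 = 200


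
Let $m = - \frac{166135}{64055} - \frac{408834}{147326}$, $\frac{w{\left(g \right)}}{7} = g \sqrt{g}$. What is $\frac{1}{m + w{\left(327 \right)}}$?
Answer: $\frac{4781132362924822784}{1525823140235798338344821039} + \frac{2038499733339842873961 \sqrt{327}}{1525823140235798338344821039} \approx 2.4162 \cdot 10^{-5}$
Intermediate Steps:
$w{\left(g \right)} = 7 g^{\frac{3}{2}}$ ($w{\left(g \right)} = 7 g \sqrt{g} = 7 g^{\frac{3}{2}}$)
$m = - \frac{5066386688}{943696693}$ ($m = \left(-166135\right) \frac{1}{64055} - \frac{204417}{73663} = - \frac{33227}{12811} - \frac{204417}{73663} = - \frac{5066386688}{943696693} \approx -5.3687$)
$\frac{1}{m + w{\left(327 \right)}} = \frac{1}{- \frac{5066386688}{943696693} + 7 \cdot 327^{\frac{3}{2}}} = \frac{1}{- \frac{5066386688}{943696693} + 7 \cdot 327 \sqrt{327}} = \frac{1}{- \frac{5066386688}{943696693} + 2289 \sqrt{327}}$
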